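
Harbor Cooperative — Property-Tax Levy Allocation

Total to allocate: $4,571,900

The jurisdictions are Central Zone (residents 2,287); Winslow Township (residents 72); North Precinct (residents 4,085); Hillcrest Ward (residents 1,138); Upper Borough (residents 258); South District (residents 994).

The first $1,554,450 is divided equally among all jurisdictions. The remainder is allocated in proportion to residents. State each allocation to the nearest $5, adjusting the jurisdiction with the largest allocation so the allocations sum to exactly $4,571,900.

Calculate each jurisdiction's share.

Central Zone: $1,040,250 · Winslow Township: $283,670 · North Precinct: $1,654,395 · Hillcrest Ward: $647,785 · Upper Borough: $347,200 · South District: $598,600

First tranche $1,554,450 split equally: $259,075 each.
Remainder $3,017,450 by residents (total 8,834): Central Zone 781,175.93 → $781,175; Winslow Township 24,593.21 → $24,595; North Precinct 1,395,322.99 → $1,395,325; Hillcrest Ward 388,709.32 → $388,710; Upper Borough 88,125.66 → $88,125; South District 339,522.90 → $339,525.
Rounding difference −$5 on remainder applied to North Precinct.
Totals: Central Zone $259,075 + $781,175 = $1,040,250; Winslow Township $259,075 + $24,595 = $283,670; North Precinct $259,075 + $1,395,320 = $1,654,395; Hillcrest Ward $259,075 + $388,710 = $647,785; Upper Borough $259,075 + $88,125 = $347,200; South District $259,075 + $339,525 = $598,600.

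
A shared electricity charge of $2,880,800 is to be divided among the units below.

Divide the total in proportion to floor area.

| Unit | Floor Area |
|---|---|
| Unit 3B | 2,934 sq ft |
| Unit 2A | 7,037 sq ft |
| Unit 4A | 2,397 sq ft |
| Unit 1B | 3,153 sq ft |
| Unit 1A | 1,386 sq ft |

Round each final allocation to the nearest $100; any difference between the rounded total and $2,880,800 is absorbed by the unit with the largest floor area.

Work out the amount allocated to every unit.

Combined floor area = 16,907.
Unrounded shares: Unit 3B 2,934/16,907 × $2,880,800 = 499,927.08; Unit 2A 7,037/16,907 × $2,880,800 = 1,199,041.20; Unit 4A 2,397/16,907 × $2,880,800 = 408,427.14; Unit 1B 3,153/16,907 × $2,880,800 = 537,242.70; Unit 1A 1,386/16,907 × $2,880,800 = 236,161.87.
After rounding ($100): Unit 3B $499,900; Unit 2A $1,199,000; Unit 4A $408,400; Unit 1B $537,200; Unit 1A $236,200. Sum = $2,880,700.
Difference $2,880,800 − $2,880,700 = +$100 applied to largest floor area (Unit 2A): Unit 2A becomes $1,199,100.

Unit 3B: $499,900; Unit 2A: $1,199,100; Unit 4A: $408,400; Unit 1B: $537,200; Unit 1A: $236,200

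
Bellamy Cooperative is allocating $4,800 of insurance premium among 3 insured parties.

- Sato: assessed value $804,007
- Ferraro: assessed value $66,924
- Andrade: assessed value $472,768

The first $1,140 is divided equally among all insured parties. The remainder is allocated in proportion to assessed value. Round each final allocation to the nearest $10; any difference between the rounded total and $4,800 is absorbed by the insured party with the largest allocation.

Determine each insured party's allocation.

First tranche $1,140 split equally: $380 each.
Remainder $3,660 by assessed value (total 1,343,699): Sato 2,189.97 → $2,190; Ferraro 182.29 → $180; Andrade 1,287.74 → $1,290.
Totals: Sato $380 + $2,190 = $2,570; Ferraro $380 + $180 = $560; Andrade $380 + $1,290 = $1,670.

Sato: $2,570 | Ferraro: $560 | Andrade: $1,670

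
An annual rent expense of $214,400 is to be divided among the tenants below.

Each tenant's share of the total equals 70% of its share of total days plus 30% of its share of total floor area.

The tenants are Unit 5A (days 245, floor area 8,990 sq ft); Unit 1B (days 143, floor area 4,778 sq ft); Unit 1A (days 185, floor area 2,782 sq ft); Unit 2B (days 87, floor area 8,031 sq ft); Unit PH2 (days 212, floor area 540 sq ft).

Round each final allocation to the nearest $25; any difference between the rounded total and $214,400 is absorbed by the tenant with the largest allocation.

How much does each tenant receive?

Unit 5A: $65,175 · Unit 1B: $36,850 · Unit 1A: $38,975 · Unit 2B: $35,525 · Unit PH2: $37,875

Totals — days 872, floor area 25,121.
Blended shares (70% days + 30% floor area): Unit 5A 0.3040; Unit 1B 0.1719; Unit 1A 0.1817; Unit 2B 0.1657; Unit PH2 0.1766.
Unrounded shares: Unit 5A 65,185.04; Unit 1B 36,845.37; Unit 1A 38,963.42; Unit 2B 35,536.21; Unit PH2 37,869.96.
Rounded to nearest $25: Unit 5A $65,175; Unit 1B $36,850; Unit 1A $38,975; Unit 2B $35,525; Unit PH2 $37,875. Sum = $214,400.
Rounded total matches; no reconciliation needed.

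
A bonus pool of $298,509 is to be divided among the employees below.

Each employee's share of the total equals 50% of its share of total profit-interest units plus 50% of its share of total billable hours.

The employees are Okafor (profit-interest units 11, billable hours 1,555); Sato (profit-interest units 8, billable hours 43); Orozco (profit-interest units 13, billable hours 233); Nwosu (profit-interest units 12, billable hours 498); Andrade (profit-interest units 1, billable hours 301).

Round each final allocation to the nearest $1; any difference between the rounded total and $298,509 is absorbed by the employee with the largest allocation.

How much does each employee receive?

Totals — profit-interest units 45, billable hours 2,630.
Blended shares (50% profit-interest units + 50% billable hours): Okafor 0.4178; Sato 0.0971; Orozco 0.1887; Nwosu 0.2280; Andrade 0.0683.
Raw shares: Okafor 124,731.87; Sato 28,974.42; Orozco 56,340.89; Nwosu 68,063.08; Andrade 20,398.75.
At nearest $1: Okafor $124,732; Sato $28,974; Orozco $56,341; Nwosu $68,063; Andrade $20,399. Sum = $298,509.
Rounded total matches; no reconciliation needed.

Okafor: $124,732; Sato: $28,974; Orozco: $56,341; Nwosu: $68,063; Andrade: $20,399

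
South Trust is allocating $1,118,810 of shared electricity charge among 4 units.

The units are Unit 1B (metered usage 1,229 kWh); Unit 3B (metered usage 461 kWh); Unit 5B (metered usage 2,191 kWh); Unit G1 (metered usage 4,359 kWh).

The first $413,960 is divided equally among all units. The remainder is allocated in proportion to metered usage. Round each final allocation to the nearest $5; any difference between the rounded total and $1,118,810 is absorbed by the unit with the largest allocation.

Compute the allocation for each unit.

First tranche $413,960 split equally: $103,490 each.
Remainder $704,850 by metered usage (total 8,240): Unit 1B 105,128.72 → $105,130; Unit 3B 39,433.96 → $39,435; Unit 5B 187,418.25 → $187,420; Unit G1 372,869.07 → $372,870.
Rounding difference −$5 on remainder applied to Unit G1.
Totals: Unit 1B $103,490 + $105,130 = $208,620; Unit 3B $103,490 + $39,435 = $142,925; Unit 5B $103,490 + $187,420 = $290,910; Unit G1 $103,490 + $372,865 = $476,355.

Unit 1B: $208,620 · Unit 3B: $142,925 · Unit 5B: $290,910 · Unit G1: $476,355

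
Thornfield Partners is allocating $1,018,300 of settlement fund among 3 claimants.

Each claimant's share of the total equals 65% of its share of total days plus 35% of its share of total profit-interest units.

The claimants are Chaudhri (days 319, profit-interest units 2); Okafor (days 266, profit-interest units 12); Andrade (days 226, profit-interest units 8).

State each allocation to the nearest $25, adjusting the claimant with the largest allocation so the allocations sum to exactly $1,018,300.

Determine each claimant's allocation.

Totals — days 811, profit-interest units 22.
Blended shares (65% days + 35% profit-interest units): Chaudhri 0.2875; Okafor 0.4041; Andrade 0.3084.
Unrounded shares: Chaudhri 292,751.26; Okafor 411,497.76; Andrade 314,050.98.
After rounding ($25): Chaudhri $292,750; Okafor $411,500; Andrade $314,050. Sum = $1,018,300.
Sum already equals the total — no adjustment.

Chaudhri: $292,750 · Okafor: $411,500 · Andrade: $314,050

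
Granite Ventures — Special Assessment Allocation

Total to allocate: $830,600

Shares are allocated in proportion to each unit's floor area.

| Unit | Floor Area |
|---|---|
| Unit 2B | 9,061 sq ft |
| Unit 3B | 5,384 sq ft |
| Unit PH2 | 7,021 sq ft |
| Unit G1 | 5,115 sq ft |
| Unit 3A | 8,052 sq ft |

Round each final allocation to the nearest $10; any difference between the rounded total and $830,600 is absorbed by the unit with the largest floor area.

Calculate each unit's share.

Sum of floor area: 34,633.
Unrounded shares: Unit 2B 9,061/34,633 × $830,600 = 217,309.12; Unit 3B 5,384/34,633 × $830,600 = 129,123.97; Unit PH2 7,021/34,633 × $830,600 = 168,383.99; Unit G1 5,115/34,633 × $830,600 = 122,672.57; Unit 3A 8,052/34,633 × $830,600 = 193,110.36.
Rounded to nearest $10: Unit 2B $217,310; Unit 3B $129,120; Unit PH2 $168,380; Unit G1 $122,670; Unit 3A $193,110. Sum = $830,590.
Difference $830,600 − $830,590 = +$10 applied to largest floor area (Unit 2B): Unit 2B becomes $217,320.

Unit 2B: $217,320; Unit 3B: $129,120; Unit PH2: $168,380; Unit G1: $122,670; Unit 3A: $193,110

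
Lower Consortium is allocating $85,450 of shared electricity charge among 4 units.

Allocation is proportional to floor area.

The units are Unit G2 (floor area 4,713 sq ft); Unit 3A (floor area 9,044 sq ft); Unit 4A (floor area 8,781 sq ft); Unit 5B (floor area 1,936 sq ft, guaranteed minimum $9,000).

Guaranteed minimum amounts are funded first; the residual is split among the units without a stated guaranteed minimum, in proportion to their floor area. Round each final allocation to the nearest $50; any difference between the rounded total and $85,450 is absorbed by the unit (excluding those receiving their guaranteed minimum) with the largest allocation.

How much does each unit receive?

Unit G2: $16,000 · Unit 3A: $30,650 · Unit 4A: $29,800 · Unit 5B: $9,000

Minimums first: Unit 5B $9,000. Balance $76,450.
Balance split over remaining floor area 22,538: Unit G2 15,986.73 → $16,000; Unit 3A 30,677.69 → $30,700; Unit 4A 29,785.58 → $29,800.
Rounding difference −$50 applied to Unit 3A → $30,650.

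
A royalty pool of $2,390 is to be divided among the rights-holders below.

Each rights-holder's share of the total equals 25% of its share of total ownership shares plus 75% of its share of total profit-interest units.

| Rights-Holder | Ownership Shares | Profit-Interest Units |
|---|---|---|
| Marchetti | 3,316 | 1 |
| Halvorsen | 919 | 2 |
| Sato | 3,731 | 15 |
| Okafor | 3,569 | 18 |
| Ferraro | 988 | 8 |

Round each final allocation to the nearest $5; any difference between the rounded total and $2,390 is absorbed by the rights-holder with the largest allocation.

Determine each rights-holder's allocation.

Totals — ownership shares 12,523, profit-interest units 44.
Combined weights (25% ownership shares + 75% profit-interest units): Marchetti 0.0832; Halvorsen 0.0524; Sato 0.3302; Okafor 0.3781; Ferraro 0.1561.
Proportional shares: Marchetti 198.95; Halvorsen 125.32; Sato 789.09; Okafor 903.58; Ferraro 373.05.
At nearest $5: Marchetti $200; Halvorsen $125; Sato $790; Okafor $905; Ferraro $375. Sum = $2,395.
Difference $2,390 − $2,395 = −$5 applied to largest allocation (Okafor): Okafor becomes $900.

Marchetti: $200; Halvorsen: $125; Sato: $790; Okafor: $900; Ferraro: $375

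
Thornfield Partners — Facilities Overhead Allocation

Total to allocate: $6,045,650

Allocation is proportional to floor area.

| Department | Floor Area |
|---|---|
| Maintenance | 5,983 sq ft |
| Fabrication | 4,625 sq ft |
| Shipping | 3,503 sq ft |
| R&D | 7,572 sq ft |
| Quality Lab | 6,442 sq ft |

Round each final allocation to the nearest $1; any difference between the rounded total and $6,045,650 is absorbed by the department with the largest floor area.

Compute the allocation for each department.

Floor area total: 5,983 + 4,625 + 3,503 + 7,572 + 6,442 = 28,125.
Unrounded shares: Maintenance 1,286,084.41; Fabrication 994,173.56; Shipping 752,992.42; R&D 1,627,650.20; Quality Lab 1,384,749.42.
At nearest $1: Maintenance $1,286,084; Fabrication $994,174; Shipping $752,992; R&D $1,627,650; Quality Lab $1,384,749. Sum = $6,045,649.
Difference $6,045,650 − $6,045,649 = +$1 applied to largest floor area (R&D): R&D becomes $1,627,651.

Maintenance: $1,286,084 | Fabrication: $994,174 | Shipping: $752,992 | R&D: $1,627,651 | Quality Lab: $1,384,749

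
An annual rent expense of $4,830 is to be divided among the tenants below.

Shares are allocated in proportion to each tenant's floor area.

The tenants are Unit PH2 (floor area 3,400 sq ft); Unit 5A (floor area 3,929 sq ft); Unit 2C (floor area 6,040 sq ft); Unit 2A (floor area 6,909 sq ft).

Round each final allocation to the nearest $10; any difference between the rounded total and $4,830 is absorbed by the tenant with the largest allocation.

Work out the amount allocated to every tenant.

Unit PH2: $810; Unit 5A: $940; Unit 2C: $1,440; Unit 2A: $1,640

Sum of floor area: 20,278.
Raw shares: Unit PH2 3,400/20,278 × $4,830 = 809.84; Unit 5A 3,929/20,278 × $4,830 = 935.85; Unit 2C 6,040/20,278 × $4,830 = 1,438.66; Unit 2A 6,909/20,278 × $4,830 = 1,645.65.
At nearest $10: Unit PH2 $810; Unit 5A $940; Unit 2C $1,440; Unit 2A $1,650. Sum = $4,840.
Difference $4,830 − $4,840 = −$10 applied to largest allocation (Unit 2A): Unit 2A becomes $1,640.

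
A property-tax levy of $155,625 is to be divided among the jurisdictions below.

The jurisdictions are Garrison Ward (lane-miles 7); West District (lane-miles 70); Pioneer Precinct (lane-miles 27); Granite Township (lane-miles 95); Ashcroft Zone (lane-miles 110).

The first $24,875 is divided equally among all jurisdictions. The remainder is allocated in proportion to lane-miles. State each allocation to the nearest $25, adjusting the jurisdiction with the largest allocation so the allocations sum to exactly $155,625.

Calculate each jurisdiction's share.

Equal tier: $24,875 ÷ 5 = $4,975 apiece.
Remainder $130,750 by lane-miles (total 309): Garrison Ward 2,961.97 → $2,950; West District 29,619.74 → $29,625; Pioneer Precinct 11,424.76 → $11,425; Granite Township 40,198.22 → $40,200; Ashcroft Zone 46,545.31 → $46,550.
Totals: Garrison Ward $4,975 + $2,950 = $7,925; West District $4,975 + $29,625 = $34,600; Pioneer Precinct $4,975 + $11,425 = $16,400; Granite Township $4,975 + $40,200 = $45,175; Ashcroft Zone $4,975 + $46,550 = $51,525.

Garrison Ward: $7,925 | West District: $34,600 | Pioneer Precinct: $16,400 | Granite Township: $45,175 | Ashcroft Zone: $51,525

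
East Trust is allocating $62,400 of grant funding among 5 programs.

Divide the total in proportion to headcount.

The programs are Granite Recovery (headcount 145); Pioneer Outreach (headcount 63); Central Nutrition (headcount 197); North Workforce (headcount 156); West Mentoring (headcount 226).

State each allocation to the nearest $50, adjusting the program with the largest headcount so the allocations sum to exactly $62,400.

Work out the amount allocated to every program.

Granite Recovery: $11,500 · Pioneer Outreach: $5,000 · Central Nutrition: $15,600 · North Workforce: $12,350 · West Mentoring: $17,950

Sum of headcount: 787.
Raw shares: Granite Recovery 145/787 × $62,400 = 11,496.82; Pioneer Outreach 63/787 × $62,400 = 4,995.17; Central Nutrition 197/787 × $62,400 = 15,619.82; North Workforce 156/787 × $62,400 = 12,369.00; West Mentoring 226/787 × $62,400 = 17,919.19.
Rounded to nearest $50: Granite Recovery $11,500; Pioneer Outreach $5,000; Central Nutrition $15,600; North Workforce $12,350; West Mentoring $17,900. Sum = $62,350.
Difference $62,400 − $62,350 = +$50 applied to largest headcount (West Mentoring): West Mentoring becomes $17,950.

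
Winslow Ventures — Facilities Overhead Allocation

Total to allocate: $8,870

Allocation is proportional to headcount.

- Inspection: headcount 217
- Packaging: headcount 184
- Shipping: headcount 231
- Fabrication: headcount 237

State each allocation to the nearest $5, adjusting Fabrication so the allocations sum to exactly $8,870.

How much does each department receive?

Inspection: $2,215; Packaging: $1,880; Shipping: $2,360; Fabrication: $2,415

Total headcount = 869.
Pro-rata amounts: Inspection 217/869 × $8,870 = 2,214.95; Packaging 184/869 × $8,870 = 1,878.11; Shipping 231/869 × $8,870 = 2,357.85; Fabrication 237/869 × $8,870 = 2,419.09.
Rounded to nearest $5: Inspection $2,215; Packaging $1,880; Shipping $2,360; Fabrication $2,420. Sum = $8,875.
Difference $8,870 − $8,875 = −$5 applied to Fabrication: Fabrication becomes $2,415.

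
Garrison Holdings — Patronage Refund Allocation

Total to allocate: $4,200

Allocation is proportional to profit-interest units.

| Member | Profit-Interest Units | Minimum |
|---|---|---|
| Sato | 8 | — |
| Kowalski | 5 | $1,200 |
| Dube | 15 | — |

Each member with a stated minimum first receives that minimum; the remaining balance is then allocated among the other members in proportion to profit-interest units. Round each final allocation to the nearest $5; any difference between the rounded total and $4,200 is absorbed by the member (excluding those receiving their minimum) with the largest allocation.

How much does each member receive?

Fund the minimums — Kowalski $1,200. Balance $3,000.
Balance split over remaining profit-interest units 23: Sato 1,043.48 → $1,045; Dube 1,956.52 → $1,955.

Sato: $1,045 · Kowalski: $1,200 · Dube: $1,955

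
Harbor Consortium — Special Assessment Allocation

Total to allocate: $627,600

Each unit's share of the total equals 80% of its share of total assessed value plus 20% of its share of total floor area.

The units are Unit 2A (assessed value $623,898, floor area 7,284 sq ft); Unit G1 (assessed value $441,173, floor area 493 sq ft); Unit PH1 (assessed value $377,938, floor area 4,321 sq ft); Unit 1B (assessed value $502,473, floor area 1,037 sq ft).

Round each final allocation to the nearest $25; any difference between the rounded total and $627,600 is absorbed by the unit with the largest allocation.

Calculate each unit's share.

Totals — assessed value 1,945,482, floor area 13,135.
Combined weights (80% assessed value + 20% floor area): Unit 2A 0.3675; Unit G1 0.1889; Unit PH1 0.2212; Unit 1B 0.2224.
Unrounded shares: Unit 2A 230,619.37; Unit G1 118,566.84; Unit PH1 138,828.41; Unit 1B 139,585.38.
At nearest $25: Unit 2A $230,625; Unit G1 $118,575; Unit PH1 $138,825; Unit 1B $139,575. Sum = $627,600.
Sum already equals the total — no adjustment.

Unit 2A: $230,625; Unit G1: $118,575; Unit PH1: $138,825; Unit 1B: $139,575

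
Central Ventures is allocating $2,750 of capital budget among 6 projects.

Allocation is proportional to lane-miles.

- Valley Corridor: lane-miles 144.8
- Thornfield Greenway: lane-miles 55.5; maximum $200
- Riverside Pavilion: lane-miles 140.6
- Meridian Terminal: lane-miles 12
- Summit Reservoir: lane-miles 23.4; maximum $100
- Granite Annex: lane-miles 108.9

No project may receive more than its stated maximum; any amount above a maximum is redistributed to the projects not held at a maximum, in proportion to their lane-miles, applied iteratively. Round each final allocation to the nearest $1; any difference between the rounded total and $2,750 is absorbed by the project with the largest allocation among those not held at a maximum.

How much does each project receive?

Combined lane-miles = 485.2.
Proportional shares (ignoring caps): Valley Corridor 820.69; Thornfield Greenway 314.56; Riverside Pavilion 796.89; Meridian Terminal 68.01; Summit Reservoir 132.63; Granite Annex 617.22.
Held at cap: Thornfield Greenway ($200), Summit Reservoir ($100); balance $2,450 reallocated over remaining lane-miles 406.3.
Shares after redistribution: Valley Corridor 873.15 → $873; Riverside Pavilion 847.82 → $848; Meridian Terminal 72.36 → $72; Granite Annex 656.67 → $657.

Valley Corridor: $873 | Thornfield Greenway: $200 | Riverside Pavilion: $848 | Meridian Terminal: $72 | Summit Reservoir: $100 | Granite Annex: $657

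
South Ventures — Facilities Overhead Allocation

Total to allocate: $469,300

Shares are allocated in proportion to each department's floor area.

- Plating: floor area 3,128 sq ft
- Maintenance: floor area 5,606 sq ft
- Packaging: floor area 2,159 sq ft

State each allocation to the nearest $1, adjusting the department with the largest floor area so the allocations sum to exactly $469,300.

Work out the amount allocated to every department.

Sum of floor area: 10,893.
Pro-rata amounts: Plating 3,128/10,893 × $469,300 = 134,762.73; Maintenance 5,606/10,893 × $469,300 = 241,521.69; Packaging 2,159/10,893 × $469,300 = 93,015.58.
After rounding ($1): Plating $134,763; Maintenance $241,522; Packaging $93,016. Sum = $469,301.
Difference $469,300 − $469,301 = −$1 applied to largest floor area (Maintenance): Maintenance becomes $241,521.

Plating: $134,763; Maintenance: $241,521; Packaging: $93,016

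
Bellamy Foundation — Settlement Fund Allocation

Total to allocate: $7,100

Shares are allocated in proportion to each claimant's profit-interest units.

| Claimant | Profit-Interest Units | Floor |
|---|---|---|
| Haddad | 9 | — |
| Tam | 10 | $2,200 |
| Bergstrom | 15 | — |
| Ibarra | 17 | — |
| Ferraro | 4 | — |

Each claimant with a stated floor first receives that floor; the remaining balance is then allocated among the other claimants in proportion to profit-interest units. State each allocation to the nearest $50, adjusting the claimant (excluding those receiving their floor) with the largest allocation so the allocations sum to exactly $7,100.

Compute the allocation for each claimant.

Fund the minimums — Tam $2,200. Remaining pool $4,900.
Remaining pool split over remaining profit-interest units 45: Haddad 980.00 → $1,000; Bergstrom 1,633.33 → $1,650; Ibarra 1,851.11 → $1,850; Ferraro 435.56 → $450.
Rounding difference −$50 applied to Ibarra → $1,800.

Haddad: $1,000 · Tam: $2,200 · Bergstrom: $1,650 · Ibarra: $1,800 · Ferraro: $450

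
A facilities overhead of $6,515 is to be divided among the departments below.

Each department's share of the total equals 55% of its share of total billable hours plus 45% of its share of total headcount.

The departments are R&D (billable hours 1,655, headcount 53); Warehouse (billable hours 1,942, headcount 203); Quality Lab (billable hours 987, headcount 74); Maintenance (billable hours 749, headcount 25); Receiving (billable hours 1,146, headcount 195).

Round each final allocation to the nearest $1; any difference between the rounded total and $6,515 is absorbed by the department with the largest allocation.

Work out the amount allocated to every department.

R&D: $1,198 · Warehouse: $2,156 · Quality Lab: $940 · Maintenance: $548 · Receiving: $1,673

Totals — billable hours 6,479, headcount 550.
Blended shares (55% billable hours + 45% headcount): R&D 0.1839; Warehouse 0.3309; Quality Lab 0.1443; Maintenance 0.0840; Receiving 0.2568.
Raw shares: R&D 1,197.82; Warehouse 2,156.12; Quality Lab 940.32; Maintenance 547.5003; Receiving 1,673.24.
At nearest $1: R&D $1,198; Warehouse $2,156; Quality Lab $940; Maintenance $548; Receiving $1,673. Sum = $6,515.
Rounded total matches; no reconciliation needed.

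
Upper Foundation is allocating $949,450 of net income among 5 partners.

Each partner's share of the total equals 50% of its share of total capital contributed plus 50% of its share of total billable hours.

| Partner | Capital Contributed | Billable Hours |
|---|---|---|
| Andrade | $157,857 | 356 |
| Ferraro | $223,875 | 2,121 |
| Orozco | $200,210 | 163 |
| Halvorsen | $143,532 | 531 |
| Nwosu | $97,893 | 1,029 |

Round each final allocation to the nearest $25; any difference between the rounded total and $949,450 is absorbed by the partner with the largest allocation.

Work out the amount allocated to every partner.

Andrade: $131,250; Ferraro: $368,825; Orozco: $133,850; Halvorsen: $142,775; Nwosu: $172,750

Capital contributed total 823,367; billable hours total 4,200.
Blended shares (50% capital contributed + 50% billable hours): Andrade 0.1382; Ferraro 0.3885; Orozco 0.1410; Halvorsen 0.1504; Nwosu 0.1819.
Proportional shares: Andrade 131,253.49; Ferraro 368,814.72; Orozco 133,858.03; Halvorsen 142,774.40; Nwosu 172,749.35.
Rounded to nearest $25: Andrade $131,250; Ferraro $368,825; Orozco $133,850; Halvorsen $142,775; Nwosu $172,750. Sum = $949,450.
No rounding difference to absorb.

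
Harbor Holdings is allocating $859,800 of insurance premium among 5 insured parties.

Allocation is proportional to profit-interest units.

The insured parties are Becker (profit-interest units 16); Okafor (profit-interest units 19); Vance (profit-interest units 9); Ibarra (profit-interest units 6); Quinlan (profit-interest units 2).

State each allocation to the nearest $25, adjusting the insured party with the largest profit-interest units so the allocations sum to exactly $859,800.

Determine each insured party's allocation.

Becker: $264,550 · Okafor: $314,175 · Vance: $148,800 · Ibarra: $99,200 · Quinlan: $33,075

Total profit-interest units = 16 + 19 + 9 + 6 + 2 = 52.
Unrounded shares: Becker 264,553.85; Okafor 314,157.69; Vance 148,811.54; Ibarra 99,207.69; Quinlan 33,069.23.
Rounded to nearest $25: Becker $264,550; Okafor $314,150; Vance $148,800; Ibarra $99,200; Quinlan $33,075. Sum = $859,775.
Difference $859,800 − $859,775 = +$25 applied to largest profit-interest units (Okafor): Okafor becomes $314,175.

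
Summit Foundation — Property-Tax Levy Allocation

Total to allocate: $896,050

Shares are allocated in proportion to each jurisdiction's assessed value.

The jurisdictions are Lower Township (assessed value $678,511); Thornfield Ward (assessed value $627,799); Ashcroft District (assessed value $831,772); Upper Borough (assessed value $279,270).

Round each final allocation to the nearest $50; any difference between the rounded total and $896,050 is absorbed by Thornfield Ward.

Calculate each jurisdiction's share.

Lower Township: $251,500 · Thornfield Ward: $232,750 · Ashcroft District: $308,300 · Upper Borough: $103,500

Combined assessed value = 2,417,352.
Proportional shares: Lower Township 678,511/2,417,352 × $896,050 = 251,506.52; Thornfield Ward 627,799/2,417,352 × $896,050 = 232,708.89; Ashcroft District 831,772/2,417,352 × $896,050 = 308,316.41; Upper Borough 279,270/2,417,352 × $896,050 = 103,518.18.
Rounded to nearest $50: Lower Township $251,500; Thornfield Ward $232,700; Ashcroft District $308,300; Upper Borough $103,500. Sum = $896,000.
Difference $896,050 − $896,000 = +$50 applied to Thornfield Ward: Thornfield Ward becomes $232,750.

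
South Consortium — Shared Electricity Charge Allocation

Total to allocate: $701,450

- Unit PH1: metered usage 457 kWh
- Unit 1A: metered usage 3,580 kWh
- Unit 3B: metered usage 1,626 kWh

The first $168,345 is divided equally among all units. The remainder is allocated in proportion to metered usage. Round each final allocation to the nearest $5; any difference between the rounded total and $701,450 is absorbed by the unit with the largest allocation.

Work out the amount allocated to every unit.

First tranche $168,345 split equally: $56,115 each.
Remainder $533,105 by metered usage (total 5,663): Unit PH1 43,021.19 → $43,020; Unit 1A 337,014.99 → $337,015; Unit 3B 153,068.82 → $153,070.
Totals: Unit PH1 $56,115 + $43,020 = $99,135; Unit 1A $56,115 + $337,015 = $393,130; Unit 3B $56,115 + $153,070 = $209,185.

Unit PH1: $99,135 · Unit 1A: $393,130 · Unit 3B: $209,185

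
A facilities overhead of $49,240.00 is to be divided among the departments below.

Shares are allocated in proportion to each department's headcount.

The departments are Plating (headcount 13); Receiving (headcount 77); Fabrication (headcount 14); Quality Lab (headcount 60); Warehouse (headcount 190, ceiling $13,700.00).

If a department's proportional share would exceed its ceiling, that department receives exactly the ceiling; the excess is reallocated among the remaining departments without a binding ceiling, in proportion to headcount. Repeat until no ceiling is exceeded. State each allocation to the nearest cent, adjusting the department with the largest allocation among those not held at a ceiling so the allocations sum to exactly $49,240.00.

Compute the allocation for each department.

Plating: $2,817.20 · Receiving: $16,686.46 · Fabrication: $3,033.90 · Quality Lab: $13,002.44 · Warehouse: $13,700.00

Sum of headcount: 354.
Proportional shares (ignoring caps): Plating 1,808.2486; Receiving 10,710.3955; Fabrication 1,947.3446; Quality Lab 8,345.7627; Warehouse 26,428.2486.
Held at cap: Warehouse ($13,700.00); balance $35,540.00 reallocated over remaining headcount 164.
Redistributed shares: Plating 2,817.1951 → $2,817.20; Receiving 16,686.4634 → $16,686.46; Fabrication 3,033.9024 → $3,033.90; Quality Lab 13,002.4390 → $13,002.44.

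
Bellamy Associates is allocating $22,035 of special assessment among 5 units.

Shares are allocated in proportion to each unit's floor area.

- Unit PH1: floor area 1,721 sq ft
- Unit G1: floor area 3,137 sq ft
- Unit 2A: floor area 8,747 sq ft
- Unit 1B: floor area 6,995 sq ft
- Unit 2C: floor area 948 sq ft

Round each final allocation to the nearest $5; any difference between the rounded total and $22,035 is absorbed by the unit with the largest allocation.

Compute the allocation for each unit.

Unit PH1: $1,760 | Unit G1: $3,210 | Unit 2A: $8,940 | Unit 1B: $7,155 | Unit 2C: $970

Combined floor area = 21,548.
Unrounded shares: Unit PH1 1,721/21,548 × $22,035 = 1,759.90; Unit G1 3,137/21,548 × $22,035 = 3,207.90; Unit 2A 8,747/21,548 × $22,035 = 8,944.69; Unit 1B 6,995/21,548 × $22,035 = 7,153.09; Unit 2C 948/21,548 × $22,035 = 969.43.
At nearest $5: Unit PH1 $1,760; Unit G1 $3,210; Unit 2A $8,945; Unit 1B $7,155; Unit 2C $970. Sum = $22,040.
Difference $22,035 − $22,040 = −$5 applied to largest allocation (Unit 2A): Unit 2A becomes $8,940.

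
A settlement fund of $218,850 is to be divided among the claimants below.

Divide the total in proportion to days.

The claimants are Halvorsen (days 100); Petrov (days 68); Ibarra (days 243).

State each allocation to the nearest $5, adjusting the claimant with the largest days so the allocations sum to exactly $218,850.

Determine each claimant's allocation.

Halvorsen: $53,250 · Petrov: $36,210 · Ibarra: $129,390

Total days = 411.
Proportional shares: Halvorsen 100/411 × $218,850 = 53,248.18; Petrov 68/411 × $218,850 = 36,208.76; Ibarra 243/411 × $218,850 = 129,393.07.
At nearest $5: Halvorsen $53,250; Petrov $36,210; Ibarra $129,395. Sum = $218,855.
Difference $218,850 − $218,855 = −$5 applied to largest days (Ibarra): Ibarra becomes $129,390.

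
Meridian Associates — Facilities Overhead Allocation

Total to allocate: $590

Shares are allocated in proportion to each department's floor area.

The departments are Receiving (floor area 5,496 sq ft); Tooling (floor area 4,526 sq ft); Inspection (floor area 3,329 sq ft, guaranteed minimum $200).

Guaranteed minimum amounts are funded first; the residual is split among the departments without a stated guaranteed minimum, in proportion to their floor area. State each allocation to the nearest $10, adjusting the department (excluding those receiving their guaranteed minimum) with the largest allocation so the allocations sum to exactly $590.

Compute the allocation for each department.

Receiving: $210; Tooling: $180; Inspection: $200

Fund the minimums — Inspection $200. Residual $390.
Residual split over remaining floor area 10,022: Receiving 213.87 → $210; Tooling 176.13 → $180.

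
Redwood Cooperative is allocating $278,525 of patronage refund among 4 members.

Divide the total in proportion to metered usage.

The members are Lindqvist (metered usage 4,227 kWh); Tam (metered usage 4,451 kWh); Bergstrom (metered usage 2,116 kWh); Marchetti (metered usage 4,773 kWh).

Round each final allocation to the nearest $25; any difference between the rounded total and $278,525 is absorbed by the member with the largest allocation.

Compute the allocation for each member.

Total metered usage = 15,567.
Pro-rata amounts: Lindqvist 4,227/15,567 × $278,525 = 75,629.55; Tam 4,451/15,567 × $278,525 = 79,637.36; Bergstrom 2,116/15,567 × $278,525 = 37,859.50; Marchetti 4,773/15,567 × $278,525 = 85,398.59.
After rounding ($25): Lindqvist $75,625; Tam $79,625; Bergstrom $37,850; Marchetti $85,400. Sum = $278,500.
Difference $278,525 − $278,500 = +$25 applied to largest allocation (Marchetti): Marchetti becomes $85,425.

Lindqvist: $75,625 | Tam: $79,625 | Bergstrom: $37,850 | Marchetti: $85,425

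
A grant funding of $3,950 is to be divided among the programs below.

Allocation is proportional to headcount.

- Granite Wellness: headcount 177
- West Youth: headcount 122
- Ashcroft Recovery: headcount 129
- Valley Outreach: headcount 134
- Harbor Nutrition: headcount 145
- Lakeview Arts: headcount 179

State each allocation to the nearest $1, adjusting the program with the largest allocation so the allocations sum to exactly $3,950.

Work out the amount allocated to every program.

Granite Wellness: $789 | West Youth: $544 | Ashcroft Recovery: $575 | Valley Outreach: $597 | Harbor Nutrition: $646 | Lakeview Arts: $799

Combined headcount = 886.
Pro-rata amounts: Granite Wellness 177/886 × $3,950 = 789.11; West Youth 122/886 × $3,950 = 543.91; Ashcroft Recovery 129/886 × $3,950 = 575.11; Valley Outreach 134/886 × $3,950 = 597.40; Harbor Nutrition 145/886 × $3,950 = 646.44; Lakeview Arts 179/886 × $3,950 = 798.02.
At nearest $1: Granite Wellness $789; West Youth $544; Ashcroft Recovery $575; Valley Outreach $597; Harbor Nutrition $646; Lakeview Arts $798. Sum = $3,949.
Difference $3,950 − $3,949 = +$1 applied to largest allocation (Lakeview Arts): Lakeview Arts becomes $799.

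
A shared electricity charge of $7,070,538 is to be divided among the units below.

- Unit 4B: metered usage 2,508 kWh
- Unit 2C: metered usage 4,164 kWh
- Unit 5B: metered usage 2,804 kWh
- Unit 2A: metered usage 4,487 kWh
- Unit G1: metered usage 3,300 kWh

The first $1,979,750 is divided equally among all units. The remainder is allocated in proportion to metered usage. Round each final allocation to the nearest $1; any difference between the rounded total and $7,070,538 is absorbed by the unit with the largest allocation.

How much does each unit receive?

Unit 4B: $1,135,549; Unit 2C: $1,623,897; Unit 5B: $1,222,838; Unit 2A: $1,719,148; Unit G1: $1,369,106

Equal tier: $1,979,750 ÷ 5 = $395,950 apiece.
Remainder $5,090,788 by metered usage (total 17,263): Unit 4B 739,598.93 → $739,599; Unit 2C 1,227,946.55 → $1,227,947; Unit 5B 826,888.12 → $826,888; Unit 2A 1,323,197.92 → $1,323,198; Unit G1 973,156.48 → $973,156.
Totals: Unit 4B $395,950 + $739,599 = $1,135,549; Unit 2C $395,950 + $1,227,947 = $1,623,897; Unit 5B $395,950 + $826,888 = $1,222,838; Unit 2A $395,950 + $1,323,198 = $1,719,148; Unit G1 $395,950 + $973,156 = $1,369,106.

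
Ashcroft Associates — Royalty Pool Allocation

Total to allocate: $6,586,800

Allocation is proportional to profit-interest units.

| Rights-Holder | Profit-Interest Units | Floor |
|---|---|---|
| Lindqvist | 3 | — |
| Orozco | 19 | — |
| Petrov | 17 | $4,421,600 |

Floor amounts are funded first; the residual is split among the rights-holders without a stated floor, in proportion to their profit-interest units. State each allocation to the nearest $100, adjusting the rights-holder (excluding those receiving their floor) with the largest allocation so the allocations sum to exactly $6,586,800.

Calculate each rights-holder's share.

Lindqvist: $295,300; Orozco: $1,869,900; Petrov: $4,421,600

Minimums first: Petrov $4,421,600. Residual $2,165,200.
Residual split over remaining profit-interest units 22: Lindqvist 295,254.55 → $295,300; Orozco 1,869,945.45 → $1,869,900.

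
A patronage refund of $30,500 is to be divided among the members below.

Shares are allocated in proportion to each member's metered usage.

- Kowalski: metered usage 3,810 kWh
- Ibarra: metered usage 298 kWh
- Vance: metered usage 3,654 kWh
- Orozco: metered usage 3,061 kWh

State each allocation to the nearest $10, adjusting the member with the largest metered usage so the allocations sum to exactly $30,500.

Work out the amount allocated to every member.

Kowalski: $10,730 | Ibarra: $840 | Vance: $10,300 | Orozco: $8,630

Metered usage total: 3,810 + 298 + 3,654 + 3,061 = 10,823.
Proportional shares: Kowalski 10,736.86; Ibarra 839.79; Vance 10,297.24; Orozco 8,626.12.
Rounded to nearest $10: Kowalski $10,740; Ibarra $840; Vance $10,300; Orozco $8,630. Sum = $30,510.
Difference $30,500 − $30,510 = −$10 applied to largest metered usage (Kowalski): Kowalski becomes $10,730.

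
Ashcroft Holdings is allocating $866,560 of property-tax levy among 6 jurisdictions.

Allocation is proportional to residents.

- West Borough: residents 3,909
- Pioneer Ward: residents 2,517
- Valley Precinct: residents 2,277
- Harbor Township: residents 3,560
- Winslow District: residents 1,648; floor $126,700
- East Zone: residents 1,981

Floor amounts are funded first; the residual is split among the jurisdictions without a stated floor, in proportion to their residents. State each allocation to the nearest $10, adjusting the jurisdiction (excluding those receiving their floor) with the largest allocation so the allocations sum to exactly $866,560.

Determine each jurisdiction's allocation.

West Borough: $203,040 | Pioneer Ward: $130,740 | Valley Precinct: $118,270 | Harbor Township: $184,910 | Winslow District: $126,700 | East Zone: $102,900

Minimums first: Winslow District $126,700. Remaining pool $739,860.
Remaining pool split over remaining residents 14,244: West Borough 203,040.77 → $203,040; Pioneer Ward 130,737.69 → $130,740; Valley Precinct 118,271.64 → $118,270; Harbor Township 184,913.06 → $184,910; East Zone 102,896.84 → $102,900.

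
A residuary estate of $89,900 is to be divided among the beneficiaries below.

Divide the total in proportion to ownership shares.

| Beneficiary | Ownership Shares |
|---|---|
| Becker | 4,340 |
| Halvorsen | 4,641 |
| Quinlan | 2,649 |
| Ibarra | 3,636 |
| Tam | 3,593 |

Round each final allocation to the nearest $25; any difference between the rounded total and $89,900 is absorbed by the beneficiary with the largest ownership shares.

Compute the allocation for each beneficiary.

Total ownership shares = 4,340 + 4,641 + 2,649 + 3,636 + 3,593 = 18,859.
Proportional shares: Becker 20,688.58; Halvorsen 22,123.44; Quinlan 12,627.66; Ibarra 17,332.65; Tam 17,127.67.
Rounded to nearest $25: Becker $20,700; Halvorsen $22,125; Quinlan $12,625; Ibarra $17,325; Tam $17,125. Sum = $89,900.
Rounded total matches; no reconciliation needed.

Becker: $20,700; Halvorsen: $22,125; Quinlan: $12,625; Ibarra: $17,325; Tam: $17,125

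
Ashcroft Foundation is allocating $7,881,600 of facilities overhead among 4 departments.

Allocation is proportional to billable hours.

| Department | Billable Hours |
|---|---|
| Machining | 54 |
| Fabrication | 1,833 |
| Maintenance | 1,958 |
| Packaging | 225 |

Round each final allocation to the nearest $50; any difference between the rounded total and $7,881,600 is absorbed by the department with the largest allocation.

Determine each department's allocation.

Machining: $104,550 · Fabrication: $3,549,600 · Maintenance: $3,791,750 · Packaging: $435,700

Total billable hours = 4,070.
Unrounded shares: Machining 54/4,070 × $7,881,600 = 104,571.60; Fabrication 1,833/4,070 × $7,881,600 = 3,549,624.77; Maintenance 1,958/4,070 × $7,881,600 = 3,791,688.65; Packaging 225/4,070 × $7,881,600 = 435,714.99.
At nearest $50: Machining $104,550; Fabrication $3,549,600; Maintenance $3,791,700; Packaging $435,700. Sum = $7,881,550.
Difference $7,881,600 − $7,881,550 = +$50 applied to largest allocation (Maintenance): Maintenance becomes $3,791,750.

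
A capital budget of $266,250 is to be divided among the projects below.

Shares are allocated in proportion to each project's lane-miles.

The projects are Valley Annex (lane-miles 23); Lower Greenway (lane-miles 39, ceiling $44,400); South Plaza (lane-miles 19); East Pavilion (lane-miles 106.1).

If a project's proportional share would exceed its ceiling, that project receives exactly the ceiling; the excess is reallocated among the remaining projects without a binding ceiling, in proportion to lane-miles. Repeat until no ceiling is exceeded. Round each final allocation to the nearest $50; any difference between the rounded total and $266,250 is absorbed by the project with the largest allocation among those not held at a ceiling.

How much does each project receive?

Combined lane-miles = 187.1.
Proportional shares (ignoring caps): Valley Annex 32,729.82; Lower Greenway 55,498.40; South Plaza 27,037.68; East Pavilion 150,984.10.
Cap binds for Lower Greenway ($44,400); residual $221,850 reallocated over remaining lane-miles 148.1.
Shares after redistribution: Valley Annex 34,453.41 → $34,450; South Plaza 28,461.51 → $28,450; East Pavilion 158,935.08 → $158,950.

Valley Annex: $34,450 | Lower Greenway: $44,400 | South Plaza: $28,450 | East Pavilion: $158,950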